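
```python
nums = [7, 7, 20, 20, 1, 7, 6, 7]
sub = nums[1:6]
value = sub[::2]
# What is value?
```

nums has length 8. The slice nums[1:6] selects indices [1, 2, 3, 4, 5] (1->7, 2->20, 3->20, 4->1, 5->7), giving [7, 20, 20, 1, 7]. So sub = [7, 20, 20, 1, 7]. sub has length 5. The slice sub[::2] selects indices [0, 2, 4] (0->7, 2->20, 4->7), giving [7, 20, 7].

[7, 20, 7]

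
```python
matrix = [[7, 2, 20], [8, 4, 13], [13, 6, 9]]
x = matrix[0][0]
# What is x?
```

matrix[0] = [7, 2, 20]. Taking column 0 of that row yields 7.

7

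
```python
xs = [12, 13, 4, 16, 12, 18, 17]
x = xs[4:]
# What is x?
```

xs has length 7. The slice xs[4:] selects indices [4, 5, 6] (4->12, 5->18, 6->17), giving [12, 18, 17].

[12, 18, 17]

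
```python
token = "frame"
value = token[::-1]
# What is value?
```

token has length 5. The slice token[::-1] selects indices [4, 3, 2, 1, 0] (4->'e', 3->'m', 2->'a', 1->'r', 0->'f'), giving 'emarf'.

'emarf'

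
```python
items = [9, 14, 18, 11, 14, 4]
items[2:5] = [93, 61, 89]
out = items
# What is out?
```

items starts as [9, 14, 18, 11, 14, 4] (length 6). The slice items[2:5] covers indices [2, 3, 4] with values [18, 11, 14]. Replacing that slice with [93, 61, 89] (same length) produces [9, 14, 93, 61, 89, 4].

[9, 14, 93, 61, 89, 4]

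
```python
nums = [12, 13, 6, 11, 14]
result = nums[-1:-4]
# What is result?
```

nums has length 5. The slice nums[-1:-4] resolves to an empty index range, so the result is [].

[]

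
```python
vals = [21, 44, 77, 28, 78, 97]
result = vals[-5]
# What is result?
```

vals has length 6. Negative index -5 maps to positive index 6 + (-5) = 1. vals[1] = 44.

44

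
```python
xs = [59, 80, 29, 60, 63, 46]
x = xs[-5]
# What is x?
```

xs has length 6. Negative index -5 maps to positive index 6 + (-5) = 1. xs[1] = 80.

80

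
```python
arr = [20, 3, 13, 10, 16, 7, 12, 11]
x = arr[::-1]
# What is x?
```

arr has length 8. The slice arr[::-1] selects indices [7, 6, 5, 4, 3, 2, 1, 0] (7->11, 6->12, 5->7, 4->16, 3->10, 2->13, 1->3, 0->20), giving [11, 12, 7, 16, 10, 13, 3, 20].

[11, 12, 7, 16, 10, 13, 3, 20]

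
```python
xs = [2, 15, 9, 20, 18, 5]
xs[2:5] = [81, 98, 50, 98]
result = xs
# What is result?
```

xs starts as [2, 15, 9, 20, 18, 5] (length 6). The slice xs[2:5] covers indices [2, 3, 4] with values [9, 20, 18]. Replacing that slice with [81, 98, 50, 98] (different length) produces [2, 15, 81, 98, 50, 98, 5].

[2, 15, 81, 98, 50, 98, 5]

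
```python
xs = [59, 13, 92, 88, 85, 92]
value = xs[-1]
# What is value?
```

xs has length 6. Negative index -1 maps to positive index 6 + (-1) = 5. xs[5] = 92.

92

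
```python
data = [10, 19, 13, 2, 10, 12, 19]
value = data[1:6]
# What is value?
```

data has length 7. The slice data[1:6] selects indices [1, 2, 3, 4, 5] (1->19, 2->13, 3->2, 4->10, 5->12), giving [19, 13, 2, 10, 12].

[19, 13, 2, 10, 12]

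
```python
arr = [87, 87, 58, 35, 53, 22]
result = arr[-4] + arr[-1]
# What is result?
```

arr has length 6. Negative index -4 maps to positive index 6 + (-4) = 2. arr[2] = 58.
arr has length 6. Negative index -1 maps to positive index 6 + (-1) = 5. arr[5] = 22.
Sum: 58 + 22 = 80.

80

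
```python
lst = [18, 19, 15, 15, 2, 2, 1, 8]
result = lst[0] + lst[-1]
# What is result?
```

lst has length 8. lst[0] = 18.
lst has length 8. Negative index -1 maps to positive index 8 + (-1) = 7. lst[7] = 8.
Sum: 18 + 8 = 26.

26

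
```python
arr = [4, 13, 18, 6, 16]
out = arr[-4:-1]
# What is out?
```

arr has length 5. The slice arr[-4:-1] selects indices [1, 2, 3] (1->13, 2->18, 3->6), giving [13, 18, 6].

[13, 18, 6]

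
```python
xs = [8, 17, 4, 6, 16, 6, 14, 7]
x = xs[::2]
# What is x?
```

xs has length 8. The slice xs[::2] selects indices [0, 2, 4, 6] (0->8, 2->4, 4->16, 6->14), giving [8, 4, 16, 14].

[8, 4, 16, 14]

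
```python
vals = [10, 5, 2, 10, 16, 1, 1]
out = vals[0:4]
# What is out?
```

vals has length 7. The slice vals[0:4] selects indices [0, 1, 2, 3] (0->10, 1->5, 2->2, 3->10), giving [10, 5, 2, 10].

[10, 5, 2, 10]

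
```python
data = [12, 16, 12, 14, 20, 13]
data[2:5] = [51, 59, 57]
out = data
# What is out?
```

data starts as [12, 16, 12, 14, 20, 13] (length 6). The slice data[2:5] covers indices [2, 3, 4] with values [12, 14, 20]. Replacing that slice with [51, 59, 57] (same length) produces [12, 16, 51, 59, 57, 13].

[12, 16, 51, 59, 57, 13]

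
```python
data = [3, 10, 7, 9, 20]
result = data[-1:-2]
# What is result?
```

data has length 5. The slice data[-1:-2] resolves to an empty index range, so the result is [].

[]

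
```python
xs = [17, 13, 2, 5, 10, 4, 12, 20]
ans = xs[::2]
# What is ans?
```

xs has length 8. The slice xs[::2] selects indices [0, 2, 4, 6] (0->17, 2->2, 4->10, 6->12), giving [17, 2, 10, 12].

[17, 2, 10, 12]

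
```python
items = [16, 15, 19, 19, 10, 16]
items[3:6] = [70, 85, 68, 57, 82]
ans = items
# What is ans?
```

items starts as [16, 15, 19, 19, 10, 16] (length 6). The slice items[3:6] covers indices [3, 4, 5] with values [19, 10, 16]. Replacing that slice with [70, 85, 68, 57, 82] (different length) produces [16, 15, 19, 70, 85, 68, 57, 82].

[16, 15, 19, 70, 85, 68, 57, 82]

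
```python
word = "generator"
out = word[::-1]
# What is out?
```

word has length 9. The slice word[::-1] selects indices [8, 7, 6, 5, 4, 3, 2, 1, 0] (8->'r', 7->'o', 6->'t', 5->'a', 4->'r', 3->'e', 2->'n', 1->'e', 0->'g'), giving 'rotareneg'.

'rotareneg'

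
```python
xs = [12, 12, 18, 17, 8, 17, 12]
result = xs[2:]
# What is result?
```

xs has length 7. The slice xs[2:] selects indices [2, 3, 4, 5, 6] (2->18, 3->17, 4->8, 5->17, 6->12), giving [18, 17, 8, 17, 12].

[18, 17, 8, 17, 12]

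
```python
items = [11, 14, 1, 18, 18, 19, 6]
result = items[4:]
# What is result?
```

items has length 7. The slice items[4:] selects indices [4, 5, 6] (4->18, 5->19, 6->6), giving [18, 19, 6].

[18, 19, 6]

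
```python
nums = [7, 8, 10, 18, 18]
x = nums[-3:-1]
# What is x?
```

nums has length 5. The slice nums[-3:-1] selects indices [2, 3] (2->10, 3->18), giving [10, 18].

[10, 18]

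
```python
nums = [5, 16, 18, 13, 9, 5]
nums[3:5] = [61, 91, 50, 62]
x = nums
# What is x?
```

nums starts as [5, 16, 18, 13, 9, 5] (length 6). The slice nums[3:5] covers indices [3, 4] with values [13, 9]. Replacing that slice with [61, 91, 50, 62] (different length) produces [5, 16, 18, 61, 91, 50, 62, 5].

[5, 16, 18, 61, 91, 50, 62, 5]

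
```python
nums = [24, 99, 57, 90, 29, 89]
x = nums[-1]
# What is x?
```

nums has length 6. Negative index -1 maps to positive index 6 + (-1) = 5. nums[5] = 89.

89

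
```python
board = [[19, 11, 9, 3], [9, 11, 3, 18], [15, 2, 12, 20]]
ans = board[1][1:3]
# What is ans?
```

board[1] = [9, 11, 3, 18]. board[1] has length 4. The slice board[1][1:3] selects indices [1, 2] (1->11, 2->3), giving [11, 3].

[11, 3]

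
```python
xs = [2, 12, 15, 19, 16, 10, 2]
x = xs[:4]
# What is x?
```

xs has length 7. The slice xs[:4] selects indices [0, 1, 2, 3] (0->2, 1->12, 2->15, 3->19), giving [2, 12, 15, 19].

[2, 12, 15, 19]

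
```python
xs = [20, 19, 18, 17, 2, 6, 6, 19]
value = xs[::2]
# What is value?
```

xs has length 8. The slice xs[::2] selects indices [0, 2, 4, 6] (0->20, 2->18, 4->2, 6->6), giving [20, 18, 2, 6].

[20, 18, 2, 6]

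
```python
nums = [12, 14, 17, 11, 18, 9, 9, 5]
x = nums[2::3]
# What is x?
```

nums has length 8. The slice nums[2::3] selects indices [2, 5] (2->17, 5->9), giving [17, 9].

[17, 9]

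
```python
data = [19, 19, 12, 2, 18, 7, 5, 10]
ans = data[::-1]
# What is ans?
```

data has length 8. The slice data[::-1] selects indices [7, 6, 5, 4, 3, 2, 1, 0] (7->10, 6->5, 5->7, 4->18, 3->2, 2->12, 1->19, 0->19), giving [10, 5, 7, 18, 2, 12, 19, 19].

[10, 5, 7, 18, 2, 12, 19, 19]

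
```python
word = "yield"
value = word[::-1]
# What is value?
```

word has length 5. The slice word[::-1] selects indices [4, 3, 2, 1, 0] (4->'d', 3->'l', 2->'e', 1->'i', 0->'y'), giving 'dleiy'.

'dleiy'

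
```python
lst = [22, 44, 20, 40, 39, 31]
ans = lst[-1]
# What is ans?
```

lst has length 6. Negative index -1 maps to positive index 6 + (-1) = 5. lst[5] = 31.

31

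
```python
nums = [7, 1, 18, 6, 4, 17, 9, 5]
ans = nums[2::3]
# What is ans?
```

nums has length 8. The slice nums[2::3] selects indices [2, 5] (2->18, 5->17), giving [18, 17].

[18, 17]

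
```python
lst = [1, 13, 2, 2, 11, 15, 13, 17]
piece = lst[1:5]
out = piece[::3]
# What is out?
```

lst has length 8. The slice lst[1:5] selects indices [1, 2, 3, 4] (1->13, 2->2, 3->2, 4->11), giving [13, 2, 2, 11]. So piece = [13, 2, 2, 11]. piece has length 4. The slice piece[::3] selects indices [0, 3] (0->13, 3->11), giving [13, 11].

[13, 11]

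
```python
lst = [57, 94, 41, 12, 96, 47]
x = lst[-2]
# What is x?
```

lst has length 6. Negative index -2 maps to positive index 6 + (-2) = 4. lst[4] = 96.

96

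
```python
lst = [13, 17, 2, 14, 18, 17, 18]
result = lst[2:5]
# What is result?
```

lst has length 7. The slice lst[2:5] selects indices [2, 3, 4] (2->2, 3->14, 4->18), giving [2, 14, 18].

[2, 14, 18]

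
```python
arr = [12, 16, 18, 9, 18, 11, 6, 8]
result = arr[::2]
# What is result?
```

arr has length 8. The slice arr[::2] selects indices [0, 2, 4, 6] (0->12, 2->18, 4->18, 6->6), giving [12, 18, 18, 6].

[12, 18, 18, 6]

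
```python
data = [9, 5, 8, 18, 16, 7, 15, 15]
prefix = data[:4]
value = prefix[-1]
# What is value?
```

data has length 8. The slice data[:4] selects indices [0, 1, 2, 3] (0->9, 1->5, 2->8, 3->18), giving [9, 5, 8, 18]. So prefix = [9, 5, 8, 18]. Then prefix[-1] = 18.

18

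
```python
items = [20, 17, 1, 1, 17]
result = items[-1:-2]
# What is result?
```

items has length 5. The slice items[-1:-2] resolves to an empty index range, so the result is [].

[]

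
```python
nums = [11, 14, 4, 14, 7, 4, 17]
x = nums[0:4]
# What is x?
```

nums has length 7. The slice nums[0:4] selects indices [0, 1, 2, 3] (0->11, 1->14, 2->4, 3->14), giving [11, 14, 4, 14].

[11, 14, 4, 14]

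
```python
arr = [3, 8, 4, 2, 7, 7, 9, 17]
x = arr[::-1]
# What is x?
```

arr has length 8. The slice arr[::-1] selects indices [7, 6, 5, 4, 3, 2, 1, 0] (7->17, 6->9, 5->7, 4->7, 3->2, 2->4, 1->8, 0->3), giving [17, 9, 7, 7, 2, 4, 8, 3].

[17, 9, 7, 7, 2, 4, 8, 3]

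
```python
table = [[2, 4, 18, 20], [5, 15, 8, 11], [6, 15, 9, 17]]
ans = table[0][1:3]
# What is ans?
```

table[0] = [2, 4, 18, 20]. table[0] has length 4. The slice table[0][1:3] selects indices [1, 2] (1->4, 2->18), giving [4, 18].

[4, 18]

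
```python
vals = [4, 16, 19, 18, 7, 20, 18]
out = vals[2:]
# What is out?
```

vals has length 7. The slice vals[2:] selects indices [2, 3, 4, 5, 6] (2->19, 3->18, 4->7, 5->20, 6->18), giving [19, 18, 7, 20, 18].

[19, 18, 7, 20, 18]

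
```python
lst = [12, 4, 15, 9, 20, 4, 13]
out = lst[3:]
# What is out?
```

lst has length 7. The slice lst[3:] selects indices [3, 4, 5, 6] (3->9, 4->20, 5->4, 6->13), giving [9, 20, 4, 13].

[9, 20, 4, 13]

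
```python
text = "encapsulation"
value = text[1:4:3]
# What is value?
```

text has length 13. The slice text[1:4:3] selects indices [1] (1->'n'), giving 'n'.

'n'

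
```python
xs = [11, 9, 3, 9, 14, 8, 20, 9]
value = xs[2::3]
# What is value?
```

xs has length 8. The slice xs[2::3] selects indices [2, 5] (2->3, 5->8), giving [3, 8].

[3, 8]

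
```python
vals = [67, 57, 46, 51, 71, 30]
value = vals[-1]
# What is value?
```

vals has length 6. Negative index -1 maps to positive index 6 + (-1) = 5. vals[5] = 30.

30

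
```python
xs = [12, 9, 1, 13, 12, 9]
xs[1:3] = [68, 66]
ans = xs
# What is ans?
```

xs starts as [12, 9, 1, 13, 12, 9] (length 6). The slice xs[1:3] covers indices [1, 2] with values [9, 1]. Replacing that slice with [68, 66] (same length) produces [12, 68, 66, 13, 12, 9].

[12, 68, 66, 13, 12, 9]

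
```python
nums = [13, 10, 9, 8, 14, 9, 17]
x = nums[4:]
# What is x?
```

nums has length 7. The slice nums[4:] selects indices [4, 5, 6] (4->14, 5->9, 6->17), giving [14, 9, 17].

[14, 9, 17]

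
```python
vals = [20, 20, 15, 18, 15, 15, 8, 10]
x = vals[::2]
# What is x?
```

vals has length 8. The slice vals[::2] selects indices [0, 2, 4, 6] (0->20, 2->15, 4->15, 6->8), giving [20, 15, 15, 8].

[20, 15, 15, 8]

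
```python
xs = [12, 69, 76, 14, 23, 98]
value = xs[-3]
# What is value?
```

xs has length 6. Negative index -3 maps to positive index 6 + (-3) = 3. xs[3] = 14.

14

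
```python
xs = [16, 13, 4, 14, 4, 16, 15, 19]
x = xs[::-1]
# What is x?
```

xs has length 8. The slice xs[::-1] selects indices [7, 6, 5, 4, 3, 2, 1, 0] (7->19, 6->15, 5->16, 4->4, 3->14, 2->4, 1->13, 0->16), giving [19, 15, 16, 4, 14, 4, 13, 16].

[19, 15, 16, 4, 14, 4, 13, 16]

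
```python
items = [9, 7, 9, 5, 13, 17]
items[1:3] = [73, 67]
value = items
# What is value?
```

items starts as [9, 7, 9, 5, 13, 17] (length 6). The slice items[1:3] covers indices [1, 2] with values [7, 9]. Replacing that slice with [73, 67] (same length) produces [9, 73, 67, 5, 13, 17].

[9, 73, 67, 5, 13, 17]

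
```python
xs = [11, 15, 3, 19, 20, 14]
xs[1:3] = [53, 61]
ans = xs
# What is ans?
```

xs starts as [11, 15, 3, 19, 20, 14] (length 6). The slice xs[1:3] covers indices [1, 2] with values [15, 3]. Replacing that slice with [53, 61] (same length) produces [11, 53, 61, 19, 20, 14].

[11, 53, 61, 19, 20, 14]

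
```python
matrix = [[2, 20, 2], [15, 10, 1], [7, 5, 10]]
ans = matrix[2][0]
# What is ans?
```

matrix[2] = [7, 5, 10]. Taking column 0 of that row yields 7.

7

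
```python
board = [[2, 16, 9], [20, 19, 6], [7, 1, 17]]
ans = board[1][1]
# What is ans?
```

board[1] = [20, 19, 6]. Taking column 1 of that row yields 19.

19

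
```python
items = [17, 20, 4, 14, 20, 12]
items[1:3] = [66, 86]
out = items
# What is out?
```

items starts as [17, 20, 4, 14, 20, 12] (length 6). The slice items[1:3] covers indices [1, 2] with values [20, 4]. Replacing that slice with [66, 86] (same length) produces [17, 66, 86, 14, 20, 12].

[17, 66, 86, 14, 20, 12]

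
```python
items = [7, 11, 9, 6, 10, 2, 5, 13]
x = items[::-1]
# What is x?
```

items has length 8. The slice items[::-1] selects indices [7, 6, 5, 4, 3, 2, 1, 0] (7->13, 6->5, 5->2, 4->10, 3->6, 2->9, 1->11, 0->7), giving [13, 5, 2, 10, 6, 9, 11, 7].

[13, 5, 2, 10, 6, 9, 11, 7]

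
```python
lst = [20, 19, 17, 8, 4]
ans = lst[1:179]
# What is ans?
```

lst has length 5. The slice lst[1:179] selects indices [1, 2, 3, 4] (1->19, 2->17, 3->8, 4->4), giving [19, 17, 8, 4].

[19, 17, 8, 4]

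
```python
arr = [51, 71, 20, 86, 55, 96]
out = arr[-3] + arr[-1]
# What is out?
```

arr has length 6. Negative index -3 maps to positive index 6 + (-3) = 3. arr[3] = 86.
arr has length 6. Negative index -1 maps to positive index 6 + (-1) = 5. arr[5] = 96.
Sum: 86 + 96 = 182.

182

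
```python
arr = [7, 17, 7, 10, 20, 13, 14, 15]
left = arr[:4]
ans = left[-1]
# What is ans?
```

arr has length 8. The slice arr[:4] selects indices [0, 1, 2, 3] (0->7, 1->17, 2->7, 3->10), giving [7, 17, 7, 10]. So left = [7, 17, 7, 10]. Then left[-1] = 10.

10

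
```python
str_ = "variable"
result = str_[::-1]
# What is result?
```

str_ has length 8. The slice str_[::-1] selects indices [7, 6, 5, 4, 3, 2, 1, 0] (7->'e', 6->'l', 5->'b', 4->'a', 3->'i', 2->'r', 1->'a', 0->'v'), giving 'elbairav'.

'elbairav'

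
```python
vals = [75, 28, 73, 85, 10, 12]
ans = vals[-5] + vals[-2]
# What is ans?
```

vals has length 6. Negative index -5 maps to positive index 6 + (-5) = 1. vals[1] = 28.
vals has length 6. Negative index -2 maps to positive index 6 + (-2) = 4. vals[4] = 10.
Sum: 28 + 10 = 38.

38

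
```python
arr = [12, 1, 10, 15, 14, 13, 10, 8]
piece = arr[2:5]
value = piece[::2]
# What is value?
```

arr has length 8. The slice arr[2:5] selects indices [2, 3, 4] (2->10, 3->15, 4->14), giving [10, 15, 14]. So piece = [10, 15, 14]. piece has length 3. The slice piece[::2] selects indices [0, 2] (0->10, 2->14), giving [10, 14].

[10, 14]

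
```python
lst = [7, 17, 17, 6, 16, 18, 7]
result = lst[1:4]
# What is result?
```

lst has length 7. The slice lst[1:4] selects indices [1, 2, 3] (1->17, 2->17, 3->6), giving [17, 17, 6].

[17, 17, 6]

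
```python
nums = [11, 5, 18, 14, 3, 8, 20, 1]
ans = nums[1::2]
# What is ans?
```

nums has length 8. The slice nums[1::2] selects indices [1, 3, 5, 7] (1->5, 3->14, 5->8, 7->1), giving [5, 14, 8, 1].

[5, 14, 8, 1]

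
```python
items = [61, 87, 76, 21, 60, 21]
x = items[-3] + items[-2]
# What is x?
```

items has length 6. Negative index -3 maps to positive index 6 + (-3) = 3. items[3] = 21.
items has length 6. Negative index -2 maps to positive index 6 + (-2) = 4. items[4] = 60.
Sum: 21 + 60 = 81.

81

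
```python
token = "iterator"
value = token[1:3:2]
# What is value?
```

token has length 8. The slice token[1:3:2] selects indices [1] (1->'t'), giving 't'.

't'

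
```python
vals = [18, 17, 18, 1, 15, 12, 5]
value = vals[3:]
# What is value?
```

vals has length 7. The slice vals[3:] selects indices [3, 4, 5, 6] (3->1, 4->15, 5->12, 6->5), giving [1, 15, 12, 5].

[1, 15, 12, 5]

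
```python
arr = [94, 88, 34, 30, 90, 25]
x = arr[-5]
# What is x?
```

arr has length 6. Negative index -5 maps to positive index 6 + (-5) = 1. arr[1] = 88.

88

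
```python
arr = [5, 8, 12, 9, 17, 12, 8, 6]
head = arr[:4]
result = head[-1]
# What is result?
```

arr has length 8. The slice arr[:4] selects indices [0, 1, 2, 3] (0->5, 1->8, 2->12, 3->9), giving [5, 8, 12, 9]. So head = [5, 8, 12, 9]. Then head[-1] = 9.

9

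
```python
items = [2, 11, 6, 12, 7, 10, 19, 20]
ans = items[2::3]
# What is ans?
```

items has length 8. The slice items[2::3] selects indices [2, 5] (2->6, 5->10), giving [6, 10].

[6, 10]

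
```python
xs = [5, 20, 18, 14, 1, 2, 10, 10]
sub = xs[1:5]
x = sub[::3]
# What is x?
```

xs has length 8. The slice xs[1:5] selects indices [1, 2, 3, 4] (1->20, 2->18, 3->14, 4->1), giving [20, 18, 14, 1]. So sub = [20, 18, 14, 1]. sub has length 4. The slice sub[::3] selects indices [0, 3] (0->20, 3->1), giving [20, 1].

[20, 1]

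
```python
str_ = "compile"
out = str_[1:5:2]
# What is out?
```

str_ has length 7. The slice str_[1:5:2] selects indices [1, 3] (1->'o', 3->'p'), giving 'op'.

'op'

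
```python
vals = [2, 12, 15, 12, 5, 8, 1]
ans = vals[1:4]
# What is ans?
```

vals has length 7. The slice vals[1:4] selects indices [1, 2, 3] (1->12, 2->15, 3->12), giving [12, 15, 12].

[12, 15, 12]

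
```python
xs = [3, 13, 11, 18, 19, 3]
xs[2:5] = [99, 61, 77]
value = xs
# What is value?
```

xs starts as [3, 13, 11, 18, 19, 3] (length 6). The slice xs[2:5] covers indices [2, 3, 4] with values [11, 18, 19]. Replacing that slice with [99, 61, 77] (same length) produces [3, 13, 99, 61, 77, 3].

[3, 13, 99, 61, 77, 3]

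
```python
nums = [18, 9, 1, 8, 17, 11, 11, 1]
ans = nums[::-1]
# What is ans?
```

nums has length 8. The slice nums[::-1] selects indices [7, 6, 5, 4, 3, 2, 1, 0] (7->1, 6->11, 5->11, 4->17, 3->8, 2->1, 1->9, 0->18), giving [1, 11, 11, 17, 8, 1, 9, 18].

[1, 11, 11, 17, 8, 1, 9, 18]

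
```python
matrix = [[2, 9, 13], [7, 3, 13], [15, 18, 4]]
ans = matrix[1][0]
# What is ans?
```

matrix[1] = [7, 3, 13]. Taking column 0 of that row yields 7.

7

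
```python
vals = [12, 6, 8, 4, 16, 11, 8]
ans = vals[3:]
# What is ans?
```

vals has length 7. The slice vals[3:] selects indices [3, 4, 5, 6] (3->4, 4->16, 5->11, 6->8), giving [4, 16, 11, 8].

[4, 16, 11, 8]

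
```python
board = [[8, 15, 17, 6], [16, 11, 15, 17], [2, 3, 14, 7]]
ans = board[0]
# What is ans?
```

board has 3 rows. Row 0 is [8, 15, 17, 6].

[8, 15, 17, 6]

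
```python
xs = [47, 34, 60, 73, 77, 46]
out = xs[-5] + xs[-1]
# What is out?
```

xs has length 6. Negative index -5 maps to positive index 6 + (-5) = 1. xs[1] = 34.
xs has length 6. Negative index -1 maps to positive index 6 + (-1) = 5. xs[5] = 46.
Sum: 34 + 46 = 80.

80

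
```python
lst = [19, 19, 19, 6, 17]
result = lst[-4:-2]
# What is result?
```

lst has length 5. The slice lst[-4:-2] selects indices [1, 2] (1->19, 2->19), giving [19, 19].

[19, 19]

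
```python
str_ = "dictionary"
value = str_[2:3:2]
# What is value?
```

str_ has length 10. The slice str_[2:3:2] selects indices [2] (2->'c'), giving 'c'.

'c'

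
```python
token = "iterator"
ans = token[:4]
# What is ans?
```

token has length 8. The slice token[:4] selects indices [0, 1, 2, 3] (0->'i', 1->'t', 2->'e', 3->'r'), giving 'iter'.

'iter'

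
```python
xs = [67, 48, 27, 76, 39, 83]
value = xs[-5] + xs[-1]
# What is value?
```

xs has length 6. Negative index -5 maps to positive index 6 + (-5) = 1. xs[1] = 48.
xs has length 6. Negative index -1 maps to positive index 6 + (-1) = 5. xs[5] = 83.
Sum: 48 + 83 = 131.

131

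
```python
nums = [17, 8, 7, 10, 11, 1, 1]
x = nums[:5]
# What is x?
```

nums has length 7. The slice nums[:5] selects indices [0, 1, 2, 3, 4] (0->17, 1->8, 2->7, 3->10, 4->11), giving [17, 8, 7, 10, 11].

[17, 8, 7, 10, 11]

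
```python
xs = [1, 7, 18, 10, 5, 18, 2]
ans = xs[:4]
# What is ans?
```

xs has length 7. The slice xs[:4] selects indices [0, 1, 2, 3] (0->1, 1->7, 2->18, 3->10), giving [1, 7, 18, 10].

[1, 7, 18, 10]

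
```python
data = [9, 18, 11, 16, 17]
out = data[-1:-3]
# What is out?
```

data has length 5. The slice data[-1:-3] resolves to an empty index range, so the result is [].

[]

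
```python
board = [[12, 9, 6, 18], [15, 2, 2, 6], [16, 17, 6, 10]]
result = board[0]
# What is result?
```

board has 3 rows. Row 0 is [12, 9, 6, 18].

[12, 9, 6, 18]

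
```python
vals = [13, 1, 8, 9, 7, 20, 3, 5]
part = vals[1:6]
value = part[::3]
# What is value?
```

vals has length 8. The slice vals[1:6] selects indices [1, 2, 3, 4, 5] (1->1, 2->8, 3->9, 4->7, 5->20), giving [1, 8, 9, 7, 20]. So part = [1, 8, 9, 7, 20]. part has length 5. The slice part[::3] selects indices [0, 3] (0->1, 3->7), giving [1, 7].

[1, 7]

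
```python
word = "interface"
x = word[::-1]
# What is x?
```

word has length 9. The slice word[::-1] selects indices [8, 7, 6, 5, 4, 3, 2, 1, 0] (8->'e', 7->'c', 6->'a', 5->'f', 4->'r', 3->'e', 2->'t', 1->'n', 0->'i'), giving 'ecafretni'.

'ecafretni'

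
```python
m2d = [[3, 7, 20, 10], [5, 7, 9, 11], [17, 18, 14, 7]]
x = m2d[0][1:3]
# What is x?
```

m2d[0] = [3, 7, 20, 10]. m2d[0] has length 4. The slice m2d[0][1:3] selects indices [1, 2] (1->7, 2->20), giving [7, 20].

[7, 20]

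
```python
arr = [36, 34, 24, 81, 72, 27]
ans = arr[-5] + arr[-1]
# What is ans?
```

arr has length 6. Negative index -5 maps to positive index 6 + (-5) = 1. arr[1] = 34.
arr has length 6. Negative index -1 maps to positive index 6 + (-1) = 5. arr[5] = 27.
Sum: 34 + 27 = 61.

61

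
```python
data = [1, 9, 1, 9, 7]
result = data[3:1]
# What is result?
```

data has length 5. The slice data[3:1] resolves to an empty index range, so the result is [].

[]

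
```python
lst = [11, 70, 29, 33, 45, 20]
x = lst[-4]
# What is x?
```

lst has length 6. Negative index -4 maps to positive index 6 + (-4) = 2. lst[2] = 29.

29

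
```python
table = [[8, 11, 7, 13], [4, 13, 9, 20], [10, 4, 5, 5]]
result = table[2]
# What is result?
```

table has 3 rows. Row 2 is [10, 4, 5, 5].

[10, 4, 5, 5]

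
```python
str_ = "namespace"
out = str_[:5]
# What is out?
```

str_ has length 9. The slice str_[:5] selects indices [0, 1, 2, 3, 4] (0->'n', 1->'a', 2->'m', 3->'e', 4->'s'), giving 'names'.

'names'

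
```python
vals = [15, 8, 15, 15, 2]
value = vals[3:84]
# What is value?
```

vals has length 5. The slice vals[3:84] selects indices [3, 4] (3->15, 4->2), giving [15, 2].

[15, 2]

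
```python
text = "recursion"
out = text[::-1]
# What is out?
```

text has length 9. The slice text[::-1] selects indices [8, 7, 6, 5, 4, 3, 2, 1, 0] (8->'n', 7->'o', 6->'i', 5->'s', 4->'r', 3->'u', 2->'c', 1->'e', 0->'r'), giving 'noisrucer'.

'noisrucer'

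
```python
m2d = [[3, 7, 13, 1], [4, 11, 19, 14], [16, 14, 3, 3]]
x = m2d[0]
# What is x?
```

m2d has 3 rows. Row 0 is [3, 7, 13, 1].

[3, 7, 13, 1]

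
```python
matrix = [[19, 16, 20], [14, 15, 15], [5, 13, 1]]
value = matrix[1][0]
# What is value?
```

matrix[1] = [14, 15, 15]. Taking column 0 of that row yields 14.

14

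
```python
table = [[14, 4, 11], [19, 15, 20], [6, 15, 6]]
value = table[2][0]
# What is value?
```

table[2] = [6, 15, 6]. Taking column 0 of that row yields 6.

6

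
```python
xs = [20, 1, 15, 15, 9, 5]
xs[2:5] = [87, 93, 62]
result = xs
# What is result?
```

xs starts as [20, 1, 15, 15, 9, 5] (length 6). The slice xs[2:5] covers indices [2, 3, 4] with values [15, 15, 9]. Replacing that slice with [87, 93, 62] (same length) produces [20, 1, 87, 93, 62, 5].

[20, 1, 87, 93, 62, 5]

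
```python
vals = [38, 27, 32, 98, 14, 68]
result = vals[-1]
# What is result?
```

vals has length 6. Negative index -1 maps to positive index 6 + (-1) = 5. vals[5] = 68.

68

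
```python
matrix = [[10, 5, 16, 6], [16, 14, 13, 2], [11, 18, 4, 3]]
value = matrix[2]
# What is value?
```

matrix has 3 rows. Row 2 is [11, 18, 4, 3].

[11, 18, 4, 3]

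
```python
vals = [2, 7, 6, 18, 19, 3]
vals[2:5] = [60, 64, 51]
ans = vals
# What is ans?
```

vals starts as [2, 7, 6, 18, 19, 3] (length 6). The slice vals[2:5] covers indices [2, 3, 4] with values [6, 18, 19]. Replacing that slice with [60, 64, 51] (same length) produces [2, 7, 60, 64, 51, 3].

[2, 7, 60, 64, 51, 3]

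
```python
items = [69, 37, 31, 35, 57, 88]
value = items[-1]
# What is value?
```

items has length 6. Negative index -1 maps to positive index 6 + (-1) = 5. items[5] = 88.

88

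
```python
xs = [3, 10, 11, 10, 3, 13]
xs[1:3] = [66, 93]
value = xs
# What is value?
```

xs starts as [3, 10, 11, 10, 3, 13] (length 6). The slice xs[1:3] covers indices [1, 2] with values [10, 11]. Replacing that slice with [66, 93] (same length) produces [3, 66, 93, 10, 3, 13].

[3, 66, 93, 10, 3, 13]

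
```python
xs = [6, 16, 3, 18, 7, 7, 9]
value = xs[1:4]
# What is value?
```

xs has length 7. The slice xs[1:4] selects indices [1, 2, 3] (1->16, 2->3, 3->18), giving [16, 3, 18].

[16, 3, 18]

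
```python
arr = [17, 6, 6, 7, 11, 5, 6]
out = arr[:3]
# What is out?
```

arr has length 7. The slice arr[:3] selects indices [0, 1, 2] (0->17, 1->6, 2->6), giving [17, 6, 6].

[17, 6, 6]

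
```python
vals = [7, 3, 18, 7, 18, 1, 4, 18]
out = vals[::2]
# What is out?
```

vals has length 8. The slice vals[::2] selects indices [0, 2, 4, 6] (0->7, 2->18, 4->18, 6->4), giving [7, 18, 18, 4].

[7, 18, 18, 4]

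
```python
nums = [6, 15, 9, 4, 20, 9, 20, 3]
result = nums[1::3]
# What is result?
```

nums has length 8. The slice nums[1::3] selects indices [1, 4, 7] (1->15, 4->20, 7->3), giving [15, 20, 3].

[15, 20, 3]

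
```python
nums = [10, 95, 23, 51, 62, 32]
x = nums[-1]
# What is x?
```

nums has length 6. Negative index -1 maps to positive index 6 + (-1) = 5. nums[5] = 32.

32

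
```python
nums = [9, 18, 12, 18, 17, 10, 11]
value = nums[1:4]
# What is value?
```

nums has length 7. The slice nums[1:4] selects indices [1, 2, 3] (1->18, 2->12, 3->18), giving [18, 12, 18].

[18, 12, 18]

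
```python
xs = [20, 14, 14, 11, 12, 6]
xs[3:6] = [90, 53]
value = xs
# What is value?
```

xs starts as [20, 14, 14, 11, 12, 6] (length 6). The slice xs[3:6] covers indices [3, 4, 5] with values [11, 12, 6]. Replacing that slice with [90, 53] (different length) produces [20, 14, 14, 90, 53].

[20, 14, 14, 90, 53]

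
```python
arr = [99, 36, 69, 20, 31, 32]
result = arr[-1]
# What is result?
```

arr has length 6. Negative index -1 maps to positive index 6 + (-1) = 5. arr[5] = 32.

32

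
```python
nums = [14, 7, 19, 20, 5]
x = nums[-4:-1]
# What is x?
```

nums has length 5. The slice nums[-4:-1] selects indices [1, 2, 3] (1->7, 2->19, 3->20), giving [7, 19, 20].

[7, 19, 20]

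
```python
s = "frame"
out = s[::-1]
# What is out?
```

s has length 5. The slice s[::-1] selects indices [4, 3, 2, 1, 0] (4->'e', 3->'m', 2->'a', 1->'r', 0->'f'), giving 'emarf'.

'emarf'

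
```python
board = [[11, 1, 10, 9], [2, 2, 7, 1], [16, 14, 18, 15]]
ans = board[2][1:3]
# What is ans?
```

board[2] = [16, 14, 18, 15]. board[2] has length 4. The slice board[2][1:3] selects indices [1, 2] (1->14, 2->18), giving [14, 18].

[14, 18]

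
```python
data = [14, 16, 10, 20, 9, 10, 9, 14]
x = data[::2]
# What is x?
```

data has length 8. The slice data[::2] selects indices [0, 2, 4, 6] (0->14, 2->10, 4->9, 6->9), giving [14, 10, 9, 9].

[14, 10, 9, 9]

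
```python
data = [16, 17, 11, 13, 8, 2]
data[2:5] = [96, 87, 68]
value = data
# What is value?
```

data starts as [16, 17, 11, 13, 8, 2] (length 6). The slice data[2:5] covers indices [2, 3, 4] with values [11, 13, 8]. Replacing that slice with [96, 87, 68] (same length) produces [16, 17, 96, 87, 68, 2].

[16, 17, 96, 87, 68, 2]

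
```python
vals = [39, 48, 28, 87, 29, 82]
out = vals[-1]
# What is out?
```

vals has length 6. Negative index -1 maps to positive index 6 + (-1) = 5. vals[5] = 82.

82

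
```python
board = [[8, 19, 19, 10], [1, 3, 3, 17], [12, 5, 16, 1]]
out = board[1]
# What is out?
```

board has 3 rows. Row 1 is [1, 3, 3, 17].

[1, 3, 3, 17]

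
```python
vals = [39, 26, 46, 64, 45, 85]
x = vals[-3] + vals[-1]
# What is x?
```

vals has length 6. Negative index -3 maps to positive index 6 + (-3) = 3. vals[3] = 64.
vals has length 6. Negative index -1 maps to positive index 6 + (-1) = 5. vals[5] = 85.
Sum: 64 + 85 = 149.

149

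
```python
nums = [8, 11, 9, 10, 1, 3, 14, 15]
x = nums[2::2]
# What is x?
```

nums has length 8. The slice nums[2::2] selects indices [2, 4, 6] (2->9, 4->1, 6->14), giving [9, 1, 14].

[9, 1, 14]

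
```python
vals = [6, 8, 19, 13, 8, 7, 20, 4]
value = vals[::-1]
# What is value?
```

vals has length 8. The slice vals[::-1] selects indices [7, 6, 5, 4, 3, 2, 1, 0] (7->4, 6->20, 5->7, 4->8, 3->13, 2->19, 1->8, 0->6), giving [4, 20, 7, 8, 13, 19, 8, 6].

[4, 20, 7, 8, 13, 19, 8, 6]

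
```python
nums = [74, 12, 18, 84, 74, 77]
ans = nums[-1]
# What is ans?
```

nums has length 6. Negative index -1 maps to positive index 6 + (-1) = 5. nums[5] = 77.

77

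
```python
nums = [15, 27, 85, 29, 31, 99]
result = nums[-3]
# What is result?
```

nums has length 6. Negative index -3 maps to positive index 6 + (-3) = 3. nums[3] = 29.

29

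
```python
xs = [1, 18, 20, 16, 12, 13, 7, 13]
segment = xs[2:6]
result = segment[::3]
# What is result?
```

xs has length 8. The slice xs[2:6] selects indices [2, 3, 4, 5] (2->20, 3->16, 4->12, 5->13), giving [20, 16, 12, 13]. So segment = [20, 16, 12, 13]. segment has length 4. The slice segment[::3] selects indices [0, 3] (0->20, 3->13), giving [20, 13].

[20, 13]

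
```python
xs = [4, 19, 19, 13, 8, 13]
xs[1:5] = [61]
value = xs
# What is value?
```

xs starts as [4, 19, 19, 13, 8, 13] (length 6). The slice xs[1:5] covers indices [1, 2, 3, 4] with values [19, 19, 13, 8]. Replacing that slice with [61] (different length) produces [4, 61, 13].

[4, 61, 13]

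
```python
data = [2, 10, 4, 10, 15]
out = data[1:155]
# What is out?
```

data has length 5. The slice data[1:155] selects indices [1, 2, 3, 4] (1->10, 2->4, 3->10, 4->15), giving [10, 4, 10, 15].

[10, 4, 10, 15]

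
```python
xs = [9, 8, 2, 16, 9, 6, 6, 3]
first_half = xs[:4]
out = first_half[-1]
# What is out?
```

xs has length 8. The slice xs[:4] selects indices [0, 1, 2, 3] (0->9, 1->8, 2->2, 3->16), giving [9, 8, 2, 16]. So first_half = [9, 8, 2, 16]. Then first_half[-1] = 16.

16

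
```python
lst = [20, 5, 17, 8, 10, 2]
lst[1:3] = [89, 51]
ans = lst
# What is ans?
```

lst starts as [20, 5, 17, 8, 10, 2] (length 6). The slice lst[1:3] covers indices [1, 2] with values [5, 17]. Replacing that slice with [89, 51] (same length) produces [20, 89, 51, 8, 10, 2].

[20, 89, 51, 8, 10, 2]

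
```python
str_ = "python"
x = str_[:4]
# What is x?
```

str_ has length 6. The slice str_[:4] selects indices [0, 1, 2, 3] (0->'p', 1->'y', 2->'t', 3->'h'), giving 'pyth'.

'pyth'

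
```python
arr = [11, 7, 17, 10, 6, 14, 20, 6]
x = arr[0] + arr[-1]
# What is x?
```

arr has length 8. arr[0] = 11.
arr has length 8. Negative index -1 maps to positive index 8 + (-1) = 7. arr[7] = 6.
Sum: 11 + 6 = 17.

17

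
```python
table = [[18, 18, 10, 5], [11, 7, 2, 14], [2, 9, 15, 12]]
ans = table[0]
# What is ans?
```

table has 3 rows. Row 0 is [18, 18, 10, 5].

[18, 18, 10, 5]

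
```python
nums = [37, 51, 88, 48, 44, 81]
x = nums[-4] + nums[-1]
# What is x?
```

nums has length 6. Negative index -4 maps to positive index 6 + (-4) = 2. nums[2] = 88.
nums has length 6. Negative index -1 maps to positive index 6 + (-1) = 5. nums[5] = 81.
Sum: 88 + 81 = 169.

169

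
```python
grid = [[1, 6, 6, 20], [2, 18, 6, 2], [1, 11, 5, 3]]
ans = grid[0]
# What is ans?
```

grid has 3 rows. Row 0 is [1, 6, 6, 20].

[1, 6, 6, 20]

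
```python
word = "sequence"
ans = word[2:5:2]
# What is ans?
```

word has length 8. The slice word[2:5:2] selects indices [2, 4] (2->'q', 4->'e'), giving 'qe'.

'qe'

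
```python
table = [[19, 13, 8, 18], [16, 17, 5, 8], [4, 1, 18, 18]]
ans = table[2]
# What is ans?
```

table has 3 rows. Row 2 is [4, 1, 18, 18].

[4, 1, 18, 18]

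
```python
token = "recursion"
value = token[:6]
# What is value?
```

token has length 9. The slice token[:6] selects indices [0, 1, 2, 3, 4, 5] (0->'r', 1->'e', 2->'c', 3->'u', 4->'r', 5->'s'), giving 'recurs'.

'recurs'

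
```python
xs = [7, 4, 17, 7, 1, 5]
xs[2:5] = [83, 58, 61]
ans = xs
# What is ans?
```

xs starts as [7, 4, 17, 7, 1, 5] (length 6). The slice xs[2:5] covers indices [2, 3, 4] with values [17, 7, 1]. Replacing that slice with [83, 58, 61] (same length) produces [7, 4, 83, 58, 61, 5].

[7, 4, 83, 58, 61, 5]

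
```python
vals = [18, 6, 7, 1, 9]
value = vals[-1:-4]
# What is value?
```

vals has length 5. The slice vals[-1:-4] resolves to an empty index range, so the result is [].

[]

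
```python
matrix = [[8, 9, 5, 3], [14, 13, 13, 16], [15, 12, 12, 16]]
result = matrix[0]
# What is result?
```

matrix has 3 rows. Row 0 is [8, 9, 5, 3].

[8, 9, 5, 3]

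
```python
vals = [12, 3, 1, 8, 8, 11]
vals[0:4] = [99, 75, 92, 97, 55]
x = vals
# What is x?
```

vals starts as [12, 3, 1, 8, 8, 11] (length 6). The slice vals[0:4] covers indices [0, 1, 2, 3] with values [12, 3, 1, 8]. Replacing that slice with [99, 75, 92, 97, 55] (different length) produces [99, 75, 92, 97, 55, 8, 11].

[99, 75, 92, 97, 55, 8, 11]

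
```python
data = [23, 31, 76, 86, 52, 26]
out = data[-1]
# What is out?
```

data has length 6. Negative index -1 maps to positive index 6 + (-1) = 5. data[5] = 26.

26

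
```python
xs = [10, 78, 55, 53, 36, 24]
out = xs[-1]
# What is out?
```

xs has length 6. Negative index -1 maps to positive index 6 + (-1) = 5. xs[5] = 24.

24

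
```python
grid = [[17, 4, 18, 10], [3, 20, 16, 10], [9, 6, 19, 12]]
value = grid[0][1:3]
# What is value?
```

grid[0] = [17, 4, 18, 10]. grid[0] has length 4. The slice grid[0][1:3] selects indices [1, 2] (1->4, 2->18), giving [4, 18].

[4, 18]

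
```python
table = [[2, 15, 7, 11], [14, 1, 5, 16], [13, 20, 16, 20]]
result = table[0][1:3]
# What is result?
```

table[0] = [2, 15, 7, 11]. table[0] has length 4. The slice table[0][1:3] selects indices [1, 2] (1->15, 2->7), giving [15, 7].

[15, 7]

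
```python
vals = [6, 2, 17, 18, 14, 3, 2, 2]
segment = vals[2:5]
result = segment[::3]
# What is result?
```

vals has length 8. The slice vals[2:5] selects indices [2, 3, 4] (2->17, 3->18, 4->14), giving [17, 18, 14]. So segment = [17, 18, 14]. segment has length 3. The slice segment[::3] selects indices [0] (0->17), giving [17].

[17]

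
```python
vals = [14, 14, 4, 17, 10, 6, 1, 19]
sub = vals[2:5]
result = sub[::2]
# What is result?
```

vals has length 8. The slice vals[2:5] selects indices [2, 3, 4] (2->4, 3->17, 4->10), giving [4, 17, 10]. So sub = [4, 17, 10]. sub has length 3. The slice sub[::2] selects indices [0, 2] (0->4, 2->10), giving [4, 10].

[4, 10]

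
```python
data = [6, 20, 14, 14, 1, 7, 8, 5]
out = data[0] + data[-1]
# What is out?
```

data has length 8. data[0] = 6.
data has length 8. Negative index -1 maps to positive index 8 + (-1) = 7. data[7] = 5.
Sum: 6 + 5 = 11.

11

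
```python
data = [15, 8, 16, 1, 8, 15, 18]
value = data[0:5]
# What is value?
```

data has length 7. The slice data[0:5] selects indices [0, 1, 2, 3, 4] (0->15, 1->8, 2->16, 3->1, 4->8), giving [15, 8, 16, 1, 8].

[15, 8, 16, 1, 8]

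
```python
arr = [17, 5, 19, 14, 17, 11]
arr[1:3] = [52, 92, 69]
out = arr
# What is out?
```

arr starts as [17, 5, 19, 14, 17, 11] (length 6). The slice arr[1:3] covers indices [1, 2] with values [5, 19]. Replacing that slice with [52, 92, 69] (different length) produces [17, 52, 92, 69, 14, 17, 11].

[17, 52, 92, 69, 14, 17, 11]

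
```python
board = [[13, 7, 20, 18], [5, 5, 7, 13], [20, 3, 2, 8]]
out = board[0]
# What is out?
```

board has 3 rows. Row 0 is [13, 7, 20, 18].

[13, 7, 20, 18]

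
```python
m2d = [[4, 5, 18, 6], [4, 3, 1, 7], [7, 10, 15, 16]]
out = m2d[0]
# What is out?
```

m2d has 3 rows. Row 0 is [4, 5, 18, 6].

[4, 5, 18, 6]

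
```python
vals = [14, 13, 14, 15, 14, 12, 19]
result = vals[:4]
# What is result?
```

vals has length 7. The slice vals[:4] selects indices [0, 1, 2, 3] (0->14, 1->13, 2->14, 3->15), giving [14, 13, 14, 15].

[14, 13, 14, 15]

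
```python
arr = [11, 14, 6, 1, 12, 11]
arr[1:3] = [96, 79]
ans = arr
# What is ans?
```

arr starts as [11, 14, 6, 1, 12, 11] (length 6). The slice arr[1:3] covers indices [1, 2] with values [14, 6]. Replacing that slice with [96, 79] (same length) produces [11, 96, 79, 1, 12, 11].

[11, 96, 79, 1, 12, 11]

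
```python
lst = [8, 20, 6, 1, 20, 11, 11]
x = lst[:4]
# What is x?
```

lst has length 7. The slice lst[:4] selects indices [0, 1, 2, 3] (0->8, 1->20, 2->6, 3->1), giving [8, 20, 6, 1].

[8, 20, 6, 1]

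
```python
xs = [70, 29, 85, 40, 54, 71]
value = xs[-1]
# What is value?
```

xs has length 6. Negative index -1 maps to positive index 6 + (-1) = 5. xs[5] = 71.

71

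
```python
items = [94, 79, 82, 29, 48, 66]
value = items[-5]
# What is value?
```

items has length 6. Negative index -5 maps to positive index 6 + (-5) = 1. items[1] = 79.

79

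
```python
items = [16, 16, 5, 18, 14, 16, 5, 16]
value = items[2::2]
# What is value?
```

items has length 8. The slice items[2::2] selects indices [2, 4, 6] (2->5, 4->14, 6->5), giving [5, 14, 5].

[5, 14, 5]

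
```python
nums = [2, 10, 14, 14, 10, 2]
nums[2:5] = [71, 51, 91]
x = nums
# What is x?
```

nums starts as [2, 10, 14, 14, 10, 2] (length 6). The slice nums[2:5] covers indices [2, 3, 4] with values [14, 14, 10]. Replacing that slice with [71, 51, 91] (same length) produces [2, 10, 71, 51, 91, 2].

[2, 10, 71, 51, 91, 2]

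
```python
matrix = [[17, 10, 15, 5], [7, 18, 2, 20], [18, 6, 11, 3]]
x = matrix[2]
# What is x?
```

matrix has 3 rows. Row 2 is [18, 6, 11, 3].

[18, 6, 11, 3]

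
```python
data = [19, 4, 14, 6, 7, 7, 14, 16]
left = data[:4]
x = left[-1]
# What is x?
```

data has length 8. The slice data[:4] selects indices [0, 1, 2, 3] (0->19, 1->4, 2->14, 3->6), giving [19, 4, 14, 6]. So left = [19, 4, 14, 6]. Then left[-1] = 6.

6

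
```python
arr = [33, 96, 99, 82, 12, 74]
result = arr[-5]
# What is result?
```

arr has length 6. Negative index -5 maps to positive index 6 + (-5) = 1. arr[1] = 96.

96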